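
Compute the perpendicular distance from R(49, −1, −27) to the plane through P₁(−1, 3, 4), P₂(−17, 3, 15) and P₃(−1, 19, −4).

P₁P₂ = (−16, 0, 11) and P₁P₃ = (0, 16, −8), so a normal is n = P₁P₂ × P₁P₃ = (−176, −128, −256).
d = |(-176)·49 + (-128)·(-1) + (-256)·(-27) − (-1232)| / √(30976 + 16384 + 65536) = |-352| / 336 = 22/21.

22/21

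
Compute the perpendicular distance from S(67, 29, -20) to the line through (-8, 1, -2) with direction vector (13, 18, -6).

Direction vector d = (13, 18, -6).
AP = (75, 28, -18), and AP × d = (156, 216, 986).
|AP × d|² = 1043188 and |d|² = 529, so the distance is √(1043188/529) = √1972 = 2√493.

2√493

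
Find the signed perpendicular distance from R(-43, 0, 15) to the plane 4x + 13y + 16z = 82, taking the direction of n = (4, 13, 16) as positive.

n·R − 82 = -14.
|n| = 21, so the signed distance is -14/21 = -2/3.

-2/3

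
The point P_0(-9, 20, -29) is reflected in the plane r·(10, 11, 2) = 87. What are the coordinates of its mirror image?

n = (10, 11, 2), |n|² = 225, n·P_0 − 87 = -15, so t = -15/225 = -1/15.
Foot F = P_0 − (-1/15)·n = (-25/3, 311/15, -433/15); the reflection is 2F − P_0 = (-23/3, 322/15, -431/15).

(-23/3, 322/15, -431/15)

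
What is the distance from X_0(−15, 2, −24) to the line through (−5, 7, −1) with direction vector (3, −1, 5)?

√94

Direction vector d = (3, −1, 5).
AP = (−10, −5, −23); AP·d = -140, |AP|² = 654, |d|² = 35.
distance² = |AP|² − (AP·d)²/|d|² = 654 − 19600/35 = 94, so the distance is √94.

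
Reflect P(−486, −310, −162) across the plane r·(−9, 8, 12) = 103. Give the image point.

(-8424/17, -5126/17, -2538/17)

With n = (−9, 8, 12), the signed offset is (n·P − 103)/|n|² = -153/289 = -9/17.
P' = P − 2t·n = (−486, −310, −162) − (-18/17)·(−9, 8, 12) = (−8424/17, −5126/17, −2538/17).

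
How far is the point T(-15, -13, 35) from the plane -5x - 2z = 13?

Normal vector n = (-5, 0, -2), and n·(-15, -13, 35) - 13 = -8.
|n| = √(25 + 0 + 4) = √29, so the distance is |-8|/√29 = 8/√29.

8/√29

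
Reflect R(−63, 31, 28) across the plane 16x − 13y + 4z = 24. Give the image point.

With n = (16, −13, 4), the signed offset is (n·R − 24)/|n|² = -1323/441 = -3.
R' = R − 2t·n = (−63, 31, 28) − (-6)·(16, −13, 4) = (33, −47, 52).

(33, -47, 52)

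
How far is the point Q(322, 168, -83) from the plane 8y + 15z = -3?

n = (0, 8, 15); n·P − (-3) = 102; |n| = 17; distance = 102/17 = 6.

6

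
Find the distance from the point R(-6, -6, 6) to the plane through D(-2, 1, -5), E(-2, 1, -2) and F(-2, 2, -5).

4

DE = (0, 0, 3) and DF = (0, 1, 0), so a normal is n = DE × DF = (-3, 0, 0).
Then n·(-6, -6, 6) - 6 = 12.
|n| = √(9 + 0 + 0) = 3, so the distance is |12|/3 = 4.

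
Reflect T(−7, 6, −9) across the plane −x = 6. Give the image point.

n = (−1, 0, 0), |n|² = 1, n·T − 6 = 1, so t = 1/1 = 1.
Foot F = T − 1·n = (−6, 6, −9); the reflection is 2F − T = (−5, 6, −9).

(-5, 6, -9)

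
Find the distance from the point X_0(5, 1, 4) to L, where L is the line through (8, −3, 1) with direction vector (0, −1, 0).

3√2

Direction vector d = (0, −1, 0).
AP = (−3, 4, 3); AP·d = -4, |AP|² = 34, |d|² = 1.
distance² = |AP|² − (AP·d)²/|d|² = 34 − 16/1 = 18, so the distance is 3√2.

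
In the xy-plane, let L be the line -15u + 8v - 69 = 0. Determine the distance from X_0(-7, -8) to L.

28/17

d = |(-15)·(-7) + 8·(-8) − 69| / √(225 + 64) = |-28|/17 = 28/17.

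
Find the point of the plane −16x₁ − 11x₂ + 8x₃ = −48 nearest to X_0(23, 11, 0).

The perpendicular from X_0 has direction n = (−16, −11, 8): r = (23, 11, 0) + λ(−16, −11, 8).
Substitute into the plane: n·(X_0 + λn) = -48 gives -489 + 441λ = -48, so λ = 1.
Foot = (23, 11, 0) + 1·(−16, −11, 8) = (7, 0, 8).

(7, 0, 8)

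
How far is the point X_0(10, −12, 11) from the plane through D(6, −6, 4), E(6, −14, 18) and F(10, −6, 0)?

2/9

DE = (0, −8, 14) and DF = (4, 0, −4), so a normal is n = DE × DF = (32, 56, 32).
d = |32·10 + 56·(-12) + 32·11 − (-16)| / √(1024 + 3136 + 1024) = |16| / 72 = 2/9.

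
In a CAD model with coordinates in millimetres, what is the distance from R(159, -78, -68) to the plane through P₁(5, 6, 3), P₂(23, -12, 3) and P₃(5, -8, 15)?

7

P₁P₂ = (18, -18, 0) and P₁P₃ = (0, -14, 12), so a normal is n = P₁P₂ × P₁P₃ = (-216, -216, -252).
Then n·(159, -78, -68) - (-3132) = 2772.
|n| = √(46656 + 46656 + 63504) = 396, so the distance is |2772|/396 = 7.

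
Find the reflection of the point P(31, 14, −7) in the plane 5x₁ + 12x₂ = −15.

(11, -34, -7)

With n = (5, 12, 0), the signed offset is (n·P − (-15))/|n|² = 338/169 = 2.
P' = P − 2t·n = (31, 14, −7) − 4·(5, 12, 0) = (11, −34, −7).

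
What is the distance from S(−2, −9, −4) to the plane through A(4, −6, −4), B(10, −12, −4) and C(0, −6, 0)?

3√3

AB = (6, −6, 0) and AC = (−4, 0, 4), so a normal is n = AB × AC = (−24, −24, −24).
d = |(-24)·(-2) + (-24)·(-9) + (-24)·(-4) − 144| / √(576 + 576 + 576) = |216| / (24√3) = 3√3.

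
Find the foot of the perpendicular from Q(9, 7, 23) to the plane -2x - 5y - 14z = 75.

(5, -3, -5)

The perpendicular from Q has direction n = (-2, -5, -14): r = (9, 7, 23) + λ(-2, -5, -14).
Substitute into the plane: n·(Q + λn) = 75 gives -375 + 225λ = 75, so λ = 2.
Foot = (9, 7, 23) + 2·(-2, -5, -14) = (5, -3, -5).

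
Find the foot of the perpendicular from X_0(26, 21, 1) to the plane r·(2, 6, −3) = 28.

n = (2, 6, −3), |n|² = 49, and n·X_0 − 28 = 147.
t = 147/49 = 3, so the foot is X_0 − t·n = (26, 21, 1) − 3·(2, 6, −3) = (20, 3, 10).

(20, 3, 10)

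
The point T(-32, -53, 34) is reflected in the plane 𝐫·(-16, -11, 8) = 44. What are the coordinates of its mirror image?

(64, 13, -14)

n = (-16, -11, 8), |n|² = 441, n·T − 44 = 1323, so t = 1323/441 = 3.
Foot F = T − 3·n = (16, -20, 10); the reflection is 2F − T = (64, 13, -14).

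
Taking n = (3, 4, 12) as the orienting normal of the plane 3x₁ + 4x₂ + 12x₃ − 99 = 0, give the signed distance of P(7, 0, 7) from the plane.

6/13

n·P − 99 = 6.
|n| = 13, so the signed distance is 6/13.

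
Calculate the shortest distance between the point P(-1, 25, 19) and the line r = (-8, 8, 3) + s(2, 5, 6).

Direction vector d = (2, 5, 6).
AP = (7, 17, 16); AP·d = 195, |AP|² = 594, |d|² = 65.
distance² = |AP|² − (AP·d)²/|d|² = 594 − 38025/65 = 9, so the distance is 3.

3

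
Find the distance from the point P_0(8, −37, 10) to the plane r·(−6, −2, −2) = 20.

7√11/11

n = (−6, −2, −2); n·P − 20 = -14; |n| = 2√11; distance = 14/(2√11) = 7/√11.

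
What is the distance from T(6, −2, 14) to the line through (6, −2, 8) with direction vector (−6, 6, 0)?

6

Direction vector d = (−6, 6, 0).
AP = (0, 0, 6); AP·d = 0, |AP|² = 36, |d|² = 72.
distance² = |AP|² − (AP·d)²/|d|² = 36 − 0/72 = 36, so the distance is 6.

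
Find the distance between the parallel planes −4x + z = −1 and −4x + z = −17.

16√17/17

With common normal n = (−4, 0, 1) (|n| = √17), the distance is |(-1) − (-17)|/|n| = 16/√17.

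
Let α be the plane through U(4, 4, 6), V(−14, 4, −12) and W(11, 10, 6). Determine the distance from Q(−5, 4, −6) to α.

UV = (−18, 0, −18) and UW = (7, 6, 0), so a normal is n = UV × UW = (108, −126, −108).
n = (108, −126, −108); n·P − (-720) = 324; |n| = 198; distance = 324/198 = 18/11.

18/11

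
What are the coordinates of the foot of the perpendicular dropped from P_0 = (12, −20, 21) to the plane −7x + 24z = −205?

(19, -20, -3)

The perpendicular from P_0 has direction n = (−7, 0, 24): r = (12, −20, 21) + t(−7, 0, 24).
Substitute into the plane: n·(P_0 + tn) = -205 gives 420 + 625t = -205, so t = -1.
Foot = (12, −20, 21) + (-1)·(−7, 0, 24) = (19, −20, −3).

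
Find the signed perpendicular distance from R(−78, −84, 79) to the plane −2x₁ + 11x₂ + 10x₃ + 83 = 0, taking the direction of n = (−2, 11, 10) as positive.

n·R − (-83) = 105.
|n| = 15, so the signed distance is 105/15 = 7.

7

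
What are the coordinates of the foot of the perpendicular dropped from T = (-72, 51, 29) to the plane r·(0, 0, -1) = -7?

The perpendicular from T has direction n = (0, 0, -1): r = (-72, 51, 29) + t(0, 0, -1).
Substitute into the plane: n·(T + tn) = -7 gives -29 + 1t = -7, so t = 22.
Foot = (-72, 51, 29) + 22·(0, 0, -1) = (-72, 51, 7).

(-72, 51, 7)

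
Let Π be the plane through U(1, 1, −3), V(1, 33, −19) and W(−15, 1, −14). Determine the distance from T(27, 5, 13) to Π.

UV = (0, 32, −16) and UW = (−16, 0, −11), so a normal is n = UV × UW = (−352, 256, 512).
d = |(-352)·27 + 256·5 + 512·13 − (-1632)| / √(123904 + 65536 + 262144) = |64| / 672 = 2/21.

2/21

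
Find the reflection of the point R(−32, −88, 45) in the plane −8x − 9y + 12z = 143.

(48, 2, -75)

n = (−8, −9, 12), |n|² = 289, n·R − 143 = 1445, so t = 1445/289 = 5.
Foot F = R − 5·n = (8, −43, −15); the reflection is 2F − R = (48, 2, −75).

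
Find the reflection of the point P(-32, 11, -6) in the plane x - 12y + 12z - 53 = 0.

With n = (1, -12, 12), the signed offset is (n·P − 53)/|n|² = -289/289 = -1.
P' = P − 2t·n = (-32, 11, -6) − (-2)·(1, -12, 12) = (-30, -13, 18).

(-30, -13, 18)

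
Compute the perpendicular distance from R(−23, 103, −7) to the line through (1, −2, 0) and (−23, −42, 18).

A direction vector is d = (−24, −40, 18).
AP = (−24, 105, −7); AP·d = -3750, |AP|² = 11650, |d|² = 2500.
distance² = |AP|² − (AP·d)²/|d|² = 11650 − 14062500/2500 = 6025, so the distance is 5√241.

5√241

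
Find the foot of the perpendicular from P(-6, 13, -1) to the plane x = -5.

n = (1, 0, 0), |n|² = 1, and n·P − (-5) = -1.
t = -1/1 = -1, so the foot is P − t·n = (-6, 13, -1) − (-1)·(1, 0, 0) = (-5, 13, -1).

(-5, 13, -1)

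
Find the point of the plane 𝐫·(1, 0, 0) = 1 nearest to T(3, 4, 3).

(1, 4, 3)

n = (1, 0, 0), |n|² = 1, and n·T − 1 = 2.
t = 2/1 = 2, so the foot is T − t·n = (3, 4, 3) − 2·(1, 0, 0) = (1, 4, 3).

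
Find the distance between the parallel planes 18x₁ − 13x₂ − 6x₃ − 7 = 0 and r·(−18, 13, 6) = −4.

Divide the second equation by -1 to match normals: 18x₁ − 13x₂ − 6x₃ = 4.
Both planes have normal n = (18, −13, −6), |n| = 23. Any point on the first plane is at distance |4 − 7|/|n| = 3/23 from the second.

3/23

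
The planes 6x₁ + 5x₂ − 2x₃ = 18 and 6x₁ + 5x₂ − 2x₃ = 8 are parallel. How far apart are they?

Both planes have normal n = (6, 5, −2), |n| = √65. Any point on the first plane is at distance |8 − 18|/|n| = 10/√65 from the second.

10/√65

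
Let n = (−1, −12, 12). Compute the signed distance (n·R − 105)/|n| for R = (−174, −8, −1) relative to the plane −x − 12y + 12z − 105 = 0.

n·R − 105 = 153.
|n| = 17, so the signed distance is 153/17 = 9.

9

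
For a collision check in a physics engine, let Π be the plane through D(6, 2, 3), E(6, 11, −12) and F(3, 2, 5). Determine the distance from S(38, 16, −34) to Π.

23√38/38

DE = (0, 9, −15) and DF = (−3, 0, 2), so a normal is n = DE × DF = (18, 45, 27).
Then n·(38, 16, −34) − 279 = 207.
|n| = √(324 + 2025 + 729) = 9√38, so the distance is |207|/(9√38) = 23√38/38.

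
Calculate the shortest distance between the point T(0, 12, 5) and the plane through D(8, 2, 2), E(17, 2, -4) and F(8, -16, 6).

DE = (9, 0, -6) and DF = (0, -18, 4), so a normal is n = DE × DF = (-108, -36, -162).
d = |(-108)·0 + (-36)·12 + (-162)·5 − (-1260)| / √(11664 + 1296 + 26244) = |18| / 198 = 1/11.

1/11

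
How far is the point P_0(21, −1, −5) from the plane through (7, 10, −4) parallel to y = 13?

11

Parallel planes share the normal n = (0, 1, 0); since (7, 10, −4) lies on the plane, its equation is y = 10.
Then n·(21, −1, −5) − 10 = −11.
|n| = √(0 + 1 + 0) = 1, so the distance is |-11|/1 = 11.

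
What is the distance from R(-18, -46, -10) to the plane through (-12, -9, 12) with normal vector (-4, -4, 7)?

2

The plane has equation n·(r − (-12, -9, 12)) = 0, i.e. n·r = 168.
Then n·(-18, -46, -10) - 168 = 18.
|n| = √(16 + 16 + 49) = 9, so the distance is |18|/9 = 2.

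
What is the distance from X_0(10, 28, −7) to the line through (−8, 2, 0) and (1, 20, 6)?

A direction vector is d = (9, 18, 6).
AP = (18, 26, −7); AP·d = 588, |AP|² = 1049, |d|² = 441.
distance² = |AP|² − (AP·d)²/|d|² = 1049 − 345744/441 = 265, so the distance is √265.

√265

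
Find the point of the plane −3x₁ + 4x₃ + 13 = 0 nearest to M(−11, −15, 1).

(-5, -15, -7)

n = (−3, 0, 4), |n|² = 25, and n·M − (-13) = 50.
t = 50/25 = 2, so the foot is M − t·n = (−11, −15, 1) − 2·(−3, 0, 4) = (−5, −15, −7).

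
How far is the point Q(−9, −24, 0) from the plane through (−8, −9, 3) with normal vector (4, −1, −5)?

The plane has equation n·(r − (−8, −9, 3)) = 0, i.e. n·r = -38.
Then n·(−9, −24, 0) − (−38) = 26.
|n| = √(16 + 1 + 25) = √42, so the distance is |26|/√42 = 13√42/21.

26/√42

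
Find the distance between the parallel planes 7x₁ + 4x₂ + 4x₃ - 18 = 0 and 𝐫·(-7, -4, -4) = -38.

Divide the second equation by -1 to match normals: 7x₁ + 4x₂ + 4x₃ = 38.
Both planes have normal n = (7, 4, 4), |n| = 9. Any point on the first plane is at distance |38 − 18|/|n| = 20/9 from the second.

20/9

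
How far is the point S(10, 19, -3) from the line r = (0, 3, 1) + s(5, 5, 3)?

2√34

Direction vector d = (5, 5, 3).
AP = (10, 16, -4); AP·d = 118, |AP|² = 372, |d|² = 59.
distance² = |AP|² − (AP·d)²/|d|² = 372 − 13924/59 = 136, so the distance is 2√34.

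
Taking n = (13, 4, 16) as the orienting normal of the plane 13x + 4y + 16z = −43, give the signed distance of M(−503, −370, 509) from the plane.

8

n·M − (-43) = 168.
|n| = 21, so the signed distance is 168/21 = 8.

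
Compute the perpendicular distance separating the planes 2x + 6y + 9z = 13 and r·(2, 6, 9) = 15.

With common normal n = (2, 6, 9) (|n| = 11), the distance is |13 − 15|/|n| = 2/11.

2/11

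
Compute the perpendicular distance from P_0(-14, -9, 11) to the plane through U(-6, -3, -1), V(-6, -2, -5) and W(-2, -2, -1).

2√2/3

UV = (0, 1, -4) and UW = (4, 1, 0), so a normal is n = UV × UW = (4, -16, -4).
n = (4, -16, -4); n·P − 28 = 16; |n| = 12√2; distance = 16/(12√2) = 2√2/3.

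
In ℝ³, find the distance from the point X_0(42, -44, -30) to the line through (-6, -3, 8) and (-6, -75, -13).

√2929

A direction vector is d = (0, -72, -21).
AP = (48, -41, -38), and AP × d = (-1875, 1008, -3456).
|AP × d|² = 16475625 and |d|² = 5625, so the distance is √(16475625/5625) = √2929.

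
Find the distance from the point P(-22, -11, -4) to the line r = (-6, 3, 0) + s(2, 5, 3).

3√14

Direction vector d = (2, 5, 3).
AP = (-16, -14, -4); AP·d = -114, |AP|² = 468, |d|² = 38.
distance² = |AP|² − (AP·d)²/|d|² = 468 − 12996/38 = 126, so the distance is 3√14.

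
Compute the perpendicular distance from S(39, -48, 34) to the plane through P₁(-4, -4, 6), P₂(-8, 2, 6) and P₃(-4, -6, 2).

P₁P₂ = (-4, 6, 0) and P₁P₃ = (0, -2, -4), so a normal is n = P₁P₂ × P₁P₃ = (-24, -16, 8).
n = (-24, -16, 8); n·P − 208 = -104; |n| = 8√14; distance = 104/(8√14) = 13√14/14.

13√14/14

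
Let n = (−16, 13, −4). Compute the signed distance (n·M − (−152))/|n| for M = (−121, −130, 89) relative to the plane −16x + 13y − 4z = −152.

n·M − (-152) = 42.
|n| = 21, so the signed distance is 42/21 = 2.

2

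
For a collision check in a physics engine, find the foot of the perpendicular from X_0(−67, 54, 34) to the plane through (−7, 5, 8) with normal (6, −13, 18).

n = (6, −13, 18), |n|² = 529, and n·X_0 − 37 = -529.
t = -529/529 = -1, so the foot is X_0 − t·n = (−67, 54, 34) − (-1)·(6, −13, 18) = (−61, 41, 52).

(-61, 41, 52)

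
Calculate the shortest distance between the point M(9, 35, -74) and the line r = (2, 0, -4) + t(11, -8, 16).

21√5

Direction vector d = (11, -8, 16).
AP = (7, 35, -70), and AP × d = (0, -882, -441).
|AP × d|² = 972405 and |d|² = 441, so the distance is √(972405/441) = √2205 = 21√5.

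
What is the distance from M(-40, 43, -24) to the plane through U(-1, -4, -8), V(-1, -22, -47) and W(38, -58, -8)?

UV = (0, -18, -39) and UW = (39, -54, 0), so a normal is n = UV × UW = (-2106, -1521, 702).
d = |(-2106)·(-40) + (-1521)·43 + 702·(-24) − 2574| / √(4435236 + 2313441 + 492804) = |-585| / 2691 = 5/23.

5/23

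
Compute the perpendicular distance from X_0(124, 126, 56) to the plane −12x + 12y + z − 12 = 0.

Normal vector n = (−12, 12, 1), and n·(124, 126, 56) − 12 = 68.
|n| = √(144 + 144 + 1) = 17, so the distance is |68|/17 = 4.

4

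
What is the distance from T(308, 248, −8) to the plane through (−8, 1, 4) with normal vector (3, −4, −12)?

8

The plane has equation n·(r − (−8, 1, 4)) = 0, i.e. n·r = -76.
d = |3·308 + (-4)·248 + (-12)·(-8) − (-76)| / √(9 + 16 + 144) = |104| / 13 = 8.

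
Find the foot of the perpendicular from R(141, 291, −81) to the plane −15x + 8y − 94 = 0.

(2502/17, 4891/17, -81)

n = (−15, 8, 0), |n|² = 289, and n·R − 94 = 119.
t = 119/289 = 7/17, so the foot is R − t·n = (141, 291, −81) − (7/17)·(−15, 8, 0) = (2502/17, 4891/17, −81).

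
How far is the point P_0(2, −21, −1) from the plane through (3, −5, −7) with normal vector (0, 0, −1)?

6

The plane has equation n·(r − (3, −5, −7)) = 0, i.e. n·r = 7.
Then n·(2, −21, −1) − 7 = −6.
|n| = √(0 + 0 + 1) = 1, so the distance is |-6|/1 = 6.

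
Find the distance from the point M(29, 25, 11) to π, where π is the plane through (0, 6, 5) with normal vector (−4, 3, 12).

1

The plane has equation n·(r − (0, 6, 5)) = 0, i.e. n·r = 78.
n = (−4, 3, 12); n·P − 78 = 13; |n| = 13; distance = 13/13 = 1.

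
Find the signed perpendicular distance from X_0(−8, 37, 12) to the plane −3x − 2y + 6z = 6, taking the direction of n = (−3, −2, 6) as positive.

n·X_0 − 6 = 16.
|n| = 7, so the signed distance is 16/7.

16/7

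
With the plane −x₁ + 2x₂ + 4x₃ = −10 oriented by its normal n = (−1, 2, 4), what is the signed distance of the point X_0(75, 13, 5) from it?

-19√21/21

n·X_0 − (-10) = -19.
|n| = √21, so the signed distance is -19√21/21.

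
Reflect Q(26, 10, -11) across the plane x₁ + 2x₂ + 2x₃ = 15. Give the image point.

n = (1, 2, 2), |n|² = 9, n·Q − 15 = 9, so t = 9/9 = 1.
Foot F = Q − 1·n = (25, 8, -13); the reflection is 2F − Q = (24, 6, -15).

(24, 6, -15)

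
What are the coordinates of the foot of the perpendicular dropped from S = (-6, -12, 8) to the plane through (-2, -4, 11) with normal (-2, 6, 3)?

(-8, -6, 11)

n = (-2, 6, 3), |n|² = 49, and n·S − 13 = -49.
t = -49/49 = -1, so the foot is S − t·n = (-6, -12, 8) − (-1)·(-2, 6, 3) = (-8, -6, 11).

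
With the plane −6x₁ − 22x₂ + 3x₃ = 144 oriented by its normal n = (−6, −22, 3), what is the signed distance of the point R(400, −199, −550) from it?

n·R − 144 = 184.
|n| = 23, so the signed distance is 184/23 = 8.

8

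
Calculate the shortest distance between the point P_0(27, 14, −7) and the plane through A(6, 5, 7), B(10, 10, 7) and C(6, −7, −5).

AB = (4, 5, 0) and AC = (0, −12, −12), so a normal is n = AB × AC = (−60, 48, −48).
Then n·(27, 14, −7) − (−456) = −156.
|n| = √(3600 + 2304 + 2304) = 12√57, so the distance is |-156|/(12√57) = 13/√57.

13√57/57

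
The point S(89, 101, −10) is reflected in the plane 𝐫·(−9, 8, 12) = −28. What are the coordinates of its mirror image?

With n = (−9, 8, 12), the signed offset is (n·S − (-28))/|n|² = -85/289 = -5/17.
S' = S − 2t·n = (89, 101, −10) − (-10/17)·(−9, 8, 12) = (1423/17, 1797/17, −50/17).

(1423/17, 1797/17, -50/17)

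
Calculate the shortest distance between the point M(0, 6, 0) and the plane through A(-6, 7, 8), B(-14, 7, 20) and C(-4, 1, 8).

AB = (-8, 0, 12) and AC = (2, -6, 0), so a normal is n = AB × AC = (72, 24, 48).
n = (72, 24, 48); n·P − 120 = 24; |n| = 24√14; distance = 24/(24√14) = √14/14.

1/√14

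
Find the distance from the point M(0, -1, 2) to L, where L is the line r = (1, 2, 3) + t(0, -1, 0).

Direction vector d = (0, -1, 0).
AP = (-1, -3, -1); AP·d = 3, |AP|² = 11, |d|² = 1.
distance² = |AP|² − (AP·d)²/|d|² = 11 − 9/1 = 2, so the distance is √2.

√2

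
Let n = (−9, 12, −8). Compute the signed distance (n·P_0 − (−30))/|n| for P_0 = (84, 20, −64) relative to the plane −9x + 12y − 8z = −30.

n·P_0 − (-30) = 26.
|n| = 17, so the signed distance is 26/17.

26/17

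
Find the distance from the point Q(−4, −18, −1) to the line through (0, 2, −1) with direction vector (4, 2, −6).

Direction vector d = (4, 2, −6).
AP = (−4, −20, 0); AP·d = -56, |AP|² = 416, |d|² = 56.
distance² = |AP|² − (AP·d)²/|d|² = 416 − 3136/56 = 360, so the distance is 6√10.

6√10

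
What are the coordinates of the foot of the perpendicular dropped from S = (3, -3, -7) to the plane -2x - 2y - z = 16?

The perpendicular from S has direction n = (-2, -2, -1): r = (3, -3, -7) + t(-2, -2, -1).
Substitute into the plane: n·(S + tn) = 16 gives 7 + 9t = 16, so t = 1.
Foot = (3, -3, -7) + 1·(-2, -2, -1) = (1, -5, -8).

(1, -5, -8)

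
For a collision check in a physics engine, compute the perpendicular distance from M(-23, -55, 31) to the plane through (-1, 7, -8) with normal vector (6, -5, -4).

The plane has equation n·(r − (-1, 7, -8)) = 0, i.e. n·r = -9.
d = |6·(-23) + (-5)·(-55) + (-4)·31 − (-9)| / √(36 + 25 + 16) = |22| / √77 = 22/√77.

22/√77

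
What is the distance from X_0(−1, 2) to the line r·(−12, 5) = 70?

48/13

The normal to the line is n = (−12, 5) with |n| = 13.
|n·X_0 − 70| = |22 − 70| = 48, so the distance is 48/13.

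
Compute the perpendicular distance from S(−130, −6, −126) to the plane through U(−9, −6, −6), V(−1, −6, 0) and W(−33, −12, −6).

9

UV = (8, 0, 6) and UW = (−24, −6, 0), so a normal is n = UV × UW = (36, −144, −48).
Then n·(−130, −6, −126) − 828 = 1404.
|n| = √(1296 + 20736 + 2304) = 156, so the distance is |1404|/156 = 9.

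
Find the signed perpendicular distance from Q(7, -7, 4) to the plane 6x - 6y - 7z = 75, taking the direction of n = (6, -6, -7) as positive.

n·Q − 75 = -19.
|n| = 11, so the signed distance is -19/11.

-19/11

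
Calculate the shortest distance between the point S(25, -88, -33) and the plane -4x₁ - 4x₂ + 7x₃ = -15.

n = (-4, -4, 7); n·P − (-15) = 36; |n| = 9; distance = 36/9 = 4.

4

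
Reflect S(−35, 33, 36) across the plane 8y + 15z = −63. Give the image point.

With n = (0, 8, 15), the signed offset is (n·S − (-63))/|n|² = 867/289 = 3.
S' = S − 2t·n = (−35, 33, 36) − 6·(0, 8, 15) = (−35, −15, −54).

(-35, -15, -54)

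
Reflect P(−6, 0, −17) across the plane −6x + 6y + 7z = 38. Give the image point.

n = (−6, 6, 7), |n|² = 121, n·P − 38 = -121, so t = -121/121 = -1.
Foot F = P − (-1)·n = (−12, 6, −10); the reflection is 2F − P = (−18, 12, −3).

(-18, 12, -3)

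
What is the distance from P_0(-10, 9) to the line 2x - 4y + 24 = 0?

The normal to the line is n = (2, -4) with |n| = 2√5.
|n·P_0 − (-24)| = |-56 − (-24)| = 32, so the distance is 32/(2√5) = 16√5/5.

16√5/5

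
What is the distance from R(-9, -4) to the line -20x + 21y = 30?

d = |(-20)·(-9) + 21·(-4) − 30| / √(400 + 441) = |66|/29 = 66/29.

66/29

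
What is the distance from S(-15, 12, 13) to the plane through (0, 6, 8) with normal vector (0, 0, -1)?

The plane has equation n·(r − (0, 6, 8)) = 0, i.e. n·r = -8.
d = |(-1)·13 − (-8)| / √(0 + 0 + 1) = |-5| / 1 = 5.

5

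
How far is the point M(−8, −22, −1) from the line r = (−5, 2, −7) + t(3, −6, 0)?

6√6

Direction vector d = (3, −6, 0).
AP = (−3, −24, 6), and AP × d = (36, 18, 90).
|AP × d|² = 9720 and |d|² = 45, so the distance is √(9720/45) = √216 = 6√6.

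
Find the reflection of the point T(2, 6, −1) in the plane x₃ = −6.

(2, 6, -11)

n = (0, 0, 1), |n|² = 1, n·T − (-6) = 5, so t = 5/1 = 5.
Foot F = T − 5·n = (2, 6, −6); the reflection is 2F − T = (2, 6, −11).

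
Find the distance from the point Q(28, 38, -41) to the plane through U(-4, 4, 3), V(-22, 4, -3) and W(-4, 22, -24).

2

UV = (-18, 0, -6) and UW = (0, 18, -27), so a normal is n = UV × UW = (108, -486, -324).
Then n·(28, 38, -41) - (-3348) = 1188.
|n| = √(11664 + 236196 + 104976) = 594, so the distance is |1188|/594 = 2.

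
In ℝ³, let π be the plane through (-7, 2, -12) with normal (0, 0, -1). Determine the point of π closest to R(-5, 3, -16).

n = (0, 0, -1), |n|² = 1, and n·R − 12 = 4.
t = 4/1 = 4, so the foot is R − t·n = (-5, 3, -16) − 4·(0, 0, -1) = (-5, 3, -12).

(-5, 3, -12)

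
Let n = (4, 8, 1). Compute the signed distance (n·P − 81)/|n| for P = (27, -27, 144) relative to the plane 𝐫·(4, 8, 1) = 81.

-5

n·P − 81 = -45.
|n| = 9, so the signed distance is -45/9 = -5.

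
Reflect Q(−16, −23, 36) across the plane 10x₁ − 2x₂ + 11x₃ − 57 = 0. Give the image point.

(-36, -19, 14)

With n = (10, −2, 11), the signed offset is (n·Q − 57)/|n|² = 225/225 = 1.
Q' = Q − 2t·n = (−16, −23, 36) − 2·(10, −2, 11) = (−36, −19, 14).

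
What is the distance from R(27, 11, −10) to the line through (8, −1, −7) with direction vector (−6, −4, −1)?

√37

Direction vector d = (−6, −4, −1).
AP = (19, 12, −3), and AP × d = (−24, 37, −4).
|AP × d|² = 1961 and |d|² = 53, so the distance is √(1961/53) = √37.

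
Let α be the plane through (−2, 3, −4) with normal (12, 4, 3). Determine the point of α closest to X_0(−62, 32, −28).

(-14, 48, -16)

The perpendicular from X_0 has direction n = (12, 4, 3): r = (−62, 32, −28) + λ(12, 4, 3).
Substitute into the plane: n·(X_0 + λn) = -24 gives -700 + 169λ = -24, so λ = 4.
Foot = (−62, 32, −28) + 4·(12, 4, 3) = (−14, 48, −16).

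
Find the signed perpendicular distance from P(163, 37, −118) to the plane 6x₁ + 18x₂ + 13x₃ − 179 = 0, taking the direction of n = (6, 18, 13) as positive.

n·P − 179 = -69.
|n| = 23, so the signed distance is -69/23 = -3.

-3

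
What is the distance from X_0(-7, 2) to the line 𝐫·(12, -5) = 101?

d = |12·(-7) + (-5)·2 − 101| / √(144 + 25) = |-195|/13 = 15.

15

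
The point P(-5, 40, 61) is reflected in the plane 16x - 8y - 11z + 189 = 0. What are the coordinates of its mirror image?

(59, 8, 17)

With n = (16, -8, -11), the signed offset is (n·P − (-189))/|n|² = -882/441 = -2.
P' = P − 2t·n = (-5, 40, 61) − (-4)·(16, -8, -11) = (59, 8, 17).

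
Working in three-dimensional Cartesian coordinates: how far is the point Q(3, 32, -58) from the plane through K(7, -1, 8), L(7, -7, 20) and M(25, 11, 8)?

16√61/61

KL = (0, -6, 12) and KM = (18, 12, 0), so a normal is n = KL × KM = (-144, 216, 108).
d = |(-144)·3 + 216·32 + 108·(-58) − (-360)| / √(20736 + 46656 + 11664) = |576| / (36√61) = 16√61/61.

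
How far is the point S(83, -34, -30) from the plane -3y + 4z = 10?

28/5

n = (0, -3, 4); n·P − 10 = -28; |n| = 5; distance = 28/5.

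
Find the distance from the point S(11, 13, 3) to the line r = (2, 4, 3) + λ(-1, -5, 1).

Direction vector d = (-1, -5, 1).
AP = (9, 9, 0), and AP × d = (9, -9, -36).
|AP × d|² = 1458 and |d|² = 27, so the distance is √(1458/27) = √54 = 3√6.

3√6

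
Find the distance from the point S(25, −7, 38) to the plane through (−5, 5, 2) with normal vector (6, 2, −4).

The plane has equation n·(r − (−5, 5, 2)) = 0, i.e. n·r = -28.
Then n·(25, −7, 38) − (−28) = 12.
|n| = √(36 + 4 + 16) = 2√14, so the distance is |12|/(2√14) = 6/√14.

3√14/7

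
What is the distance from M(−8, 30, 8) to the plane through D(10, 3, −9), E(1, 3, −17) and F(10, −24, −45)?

DE = (−9, 0, −8) and DF = (0, −27, −36), so a normal is n = DE × DF = (−216, −324, 243).
d = |(-216)·(-8) + (-324)·30 + 243·8 − (-5319)| / √(46656 + 104976 + 59049) = |-729| / 459 = 27/17.

27/17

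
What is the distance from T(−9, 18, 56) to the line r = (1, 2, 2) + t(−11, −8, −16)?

2√377

Direction vector d = (−11, −8, −16).
AP = (−10, 16, 54), and AP × d = (176, −754, 256).
|AP × d|² = 665028 and |d|² = 441, so the distance is √(665028/441) = √1508 = 2√377.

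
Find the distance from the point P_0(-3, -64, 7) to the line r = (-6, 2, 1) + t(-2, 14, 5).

Direction vector d = (-2, 14, 5).
AP = (3, -66, 6); AP·d = -900, |AP|² = 4401, |d|² = 225.
distance² = |AP|² − (AP·d)²/|d|² = 4401 − 810000/225 = 801, so the distance is 3√89.

3√89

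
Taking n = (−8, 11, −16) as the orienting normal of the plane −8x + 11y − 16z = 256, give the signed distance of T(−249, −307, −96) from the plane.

n·T − 256 = -105.
|n| = 21, so the signed distance is -105/21 = -5.

-5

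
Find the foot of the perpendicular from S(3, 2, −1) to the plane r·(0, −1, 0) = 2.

(3, -2, -1)

n = (0, −1, 0), |n|² = 1, and n·S − 2 = -4.
t = -4/1 = -4, so the foot is S − t·n = (3, 2, −1) − (-4)·(0, −1, 0) = (3, −2, −1).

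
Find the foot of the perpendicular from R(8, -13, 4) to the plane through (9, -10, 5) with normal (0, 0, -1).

The perpendicular from R has direction n = (0, 0, -1): r = (8, -13, 4) + λ(0, 0, -1).
Substitute into the plane: n·(R + λn) = -5 gives -4 + 1λ = -5, so λ = -1.
Foot = (8, -13, 4) + (-1)·(0, 0, -1) = (8, -13, 5).

(8, -13, 5)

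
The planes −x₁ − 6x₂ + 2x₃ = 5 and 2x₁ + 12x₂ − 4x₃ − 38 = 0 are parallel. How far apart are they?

Divide the second equation by -2 to match normals: −x₁ − 6x₂ + 2x₃ = -19.
With common normal n = (−1, −6, 2) (|n| = √41), the distance is |5 − (-19)|/|n| = 24/√41.

24/√41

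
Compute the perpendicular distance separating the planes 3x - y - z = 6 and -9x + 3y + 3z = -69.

Divide the second equation by -3 to match normals: 3x - y - z = 23.
With common normal n = (3, -1, -1) (|n| = √11), the distance is |6 − 23|/|n| = 17/√11 = 17√11/11.

17/√11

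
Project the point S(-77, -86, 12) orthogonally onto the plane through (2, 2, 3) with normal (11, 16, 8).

n = (11, 16, 8), |n|² = 441, and n·S − 78 = -2205.
t = -2205/441 = -5, so the foot is S − t·n = (-77, -86, 12) − (-5)·(11, 16, 8) = (-22, -6, 52).

(-22, -6, 52)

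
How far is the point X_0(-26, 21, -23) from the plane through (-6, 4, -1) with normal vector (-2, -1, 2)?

7

The plane has equation n·(r − (-6, 4, -1)) = 0, i.e. n·r = 6.
Then n·(-26, 21, -23) - 6 = -21.
|n| = √(4 + 1 + 4) = 3, so the distance is |-21|/3 = 7.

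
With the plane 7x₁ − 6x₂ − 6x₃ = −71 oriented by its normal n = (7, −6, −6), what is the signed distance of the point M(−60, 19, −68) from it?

-5

n·M − (-71) = -55.
|n| = 11, so the signed distance is -55/11 = -5.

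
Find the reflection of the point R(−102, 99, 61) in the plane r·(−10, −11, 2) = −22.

n = (−10, −11, 2), |n|² = 225, n·R − (-22) = 75, so t = 75/225 = 1/3.
Foot F = R − (1/3)·n = (−296/3, 308/3, 181/3); the reflection is 2F − R = (−286/3, 319/3, 179/3).

(-286/3, 319/3, 179/3)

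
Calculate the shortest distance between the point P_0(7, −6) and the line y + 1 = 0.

5

The normal to the line is n = (0, 1) with |n| = 1.
|n·P_0 − (-1)| = |-6 − (-1)| = 5, so the distance is 5/1 = 5.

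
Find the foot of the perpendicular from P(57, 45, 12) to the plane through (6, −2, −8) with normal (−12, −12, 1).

n = (−12, −12, 1), |n|² = 289, and n·P − (-56) = -1156.
t = -1156/289 = -4, so the foot is P − t·n = (57, 45, 12) − (-4)·(−12, −12, 1) = (9, −3, 16).

(9, -3, 16)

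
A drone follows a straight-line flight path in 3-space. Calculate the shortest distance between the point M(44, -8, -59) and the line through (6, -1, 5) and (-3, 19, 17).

√3089

A direction vector is d = (-9, 20, 12).
AP = (38, -7, -64), and AP × d = (1196, 120, 697).
|AP × d|² = 1930625 and |d|² = 625, so the distance is √(1930625/625) = √3089.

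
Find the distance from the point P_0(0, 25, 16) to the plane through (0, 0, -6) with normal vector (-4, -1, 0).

25√17/17

The plane has equation n·(r − (0, 0, -6)) = 0, i.e. n·r = 0.
d = |(-4)·0 + (-1)·25 − 0| / √(16 + 1 + 0) = |-25| / √17 = 25/√17.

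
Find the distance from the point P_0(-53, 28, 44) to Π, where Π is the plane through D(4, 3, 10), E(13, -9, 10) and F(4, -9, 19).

17√41/41

DE = (9, -12, 0) and DF = (0, -12, 9), so a normal is n = DE × DF = (-108, -81, -108).
n = (-108, -81, -108); n·P − (-1755) = 459; |n| = 27√41; distance = 459/(27√41) = 17/√41.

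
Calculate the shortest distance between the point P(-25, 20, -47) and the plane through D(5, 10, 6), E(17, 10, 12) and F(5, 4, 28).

8/23

DE = (12, 0, 6) and DF = (0, -6, 22), so a normal is n = DE × DF = (36, -264, -72).
d = |36·(-25) + (-264)·20 + (-72)·(-47) − (-2892)| / √(1296 + 69696 + 5184) = |96| / 276 = 8/23.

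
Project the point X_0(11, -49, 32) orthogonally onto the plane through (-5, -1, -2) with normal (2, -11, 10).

The perpendicular from X_0 has direction n = (2, -11, 10): r = (11, -49, 32) + t(2, -11, 10).
Substitute into the plane: n·(X_0 + tn) = -19 gives 881 + 225t = -19, so t = -4.
Foot = (11, -49, 32) + (-4)·(2, -11, 10) = (3, -5, -8).

(3, -5, -8)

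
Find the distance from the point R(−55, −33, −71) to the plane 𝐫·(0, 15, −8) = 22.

3

d = |15·(-33) + (-8)·(-71) − 22| / √(0 + 225 + 64) = |51| / 17 = 3.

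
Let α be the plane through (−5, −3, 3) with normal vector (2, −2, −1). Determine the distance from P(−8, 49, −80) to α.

The plane has equation n·(r − (−5, −3, 3)) = 0, i.e. n·r = -7.
d = |2·(-8) + (-2)·49 + (-1)·(-80) − (-7)| / √(4 + 4 + 1) = |-27| / 3 = 9.

9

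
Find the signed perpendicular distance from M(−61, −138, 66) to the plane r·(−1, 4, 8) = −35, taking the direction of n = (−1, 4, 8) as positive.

8

n·M − (-35) = 72.
|n| = 9, so the signed distance is 72/9 = 8.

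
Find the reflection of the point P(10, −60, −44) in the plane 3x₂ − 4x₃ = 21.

(10, -54, -52)

n = (0, 3, −4), |n|² = 25, n·P − 21 = -25, so t = -25/25 = -1.
Foot F = P − (-1)·n = (10, −57, −48); the reflection is 2F − P = (10, −54, −52).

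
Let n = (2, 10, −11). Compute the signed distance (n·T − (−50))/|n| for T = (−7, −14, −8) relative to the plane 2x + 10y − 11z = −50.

-16/15

n·T − (-50) = -16.
|n| = 15, so the signed distance is -16/15.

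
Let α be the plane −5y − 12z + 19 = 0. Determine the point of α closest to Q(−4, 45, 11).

(-4, 35, -13)

The perpendicular from Q has direction n = (0, −5, −12): r = (−4, 45, 11) + t(0, −5, −12).
Substitute into the plane: n·(Q + tn) = -19 gives -357 + 169t = -19, so t = 2.
Foot = (−4, 45, 11) + 2·(0, −5, −12) = (−4, 35, −13).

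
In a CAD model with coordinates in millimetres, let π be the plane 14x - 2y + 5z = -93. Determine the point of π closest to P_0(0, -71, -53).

(28/15, -1069/15, -157/3)

n = (14, -2, 5), |n|² = 225, and n·P_0 − (-93) = -30.
t = -30/225 = -2/15, so the foot is P_0 − t·n = (0, -71, -53) − (-2/15)·(14, -2, 5) = (28/15, -1069/15, -157/3).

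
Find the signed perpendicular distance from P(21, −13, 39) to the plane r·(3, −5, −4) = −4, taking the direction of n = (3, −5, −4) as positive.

n·P − (-4) = -24.
|n| = 5√2, so the signed distance is -12√2/5.

-12√2/5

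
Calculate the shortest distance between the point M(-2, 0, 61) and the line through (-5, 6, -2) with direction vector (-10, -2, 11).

3√221

Direction vector d = (-10, -2, 11).
AP = (3, -6, 63), and AP × d = (60, -663, -66).
|AP × d|² = 447525 and |d|² = 225, so the distance is √(447525/225) = √1989 = 3√221.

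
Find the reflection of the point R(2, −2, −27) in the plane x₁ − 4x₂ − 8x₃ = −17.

(-4, 22, 21)

n = (1, −4, −8), |n|² = 81, n·R − (-17) = 243, so t = 243/81 = 3.
Foot F = R − 3·n = (−1, 10, −3); the reflection is 2F − R = (−4, 22, 21).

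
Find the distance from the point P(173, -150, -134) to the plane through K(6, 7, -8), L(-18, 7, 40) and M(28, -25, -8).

KL = (-24, 0, 48) and KM = (22, -32, 0), so a normal is n = KL × KM = (1536, 1056, 768).
n = (1536, 1056, 768); n·P − 10464 = -6048; |n| = 2016; distance = 6048/2016 = 3.

3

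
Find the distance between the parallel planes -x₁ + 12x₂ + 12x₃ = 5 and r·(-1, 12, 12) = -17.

22/17

Both planes have normal n = (-1, 12, 12), |n| = 17. Any point on the first plane is at distance |(-17) − 5|/|n| = 22/17 from the second.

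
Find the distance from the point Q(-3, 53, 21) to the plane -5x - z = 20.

d = |(-5)·(-3) + (-1)·21 − 20| / √(25 + 0 + 1) = |-26| / √26 = √26.

√26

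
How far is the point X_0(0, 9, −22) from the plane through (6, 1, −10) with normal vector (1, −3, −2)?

6/√14

The plane has equation n·(r − (6, 1, −10)) = 0, i.e. n·r = 23.
Then n·(0, 9, −22) − 23 = −6.
|n| = √(1 + 9 + 4) = √14, so the distance is |-6|/√14 = 6/√14.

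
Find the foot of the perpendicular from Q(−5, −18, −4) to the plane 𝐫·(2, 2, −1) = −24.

The perpendicular from Q has direction n = (2, 2, −1): r = (−5, −18, −4) + λ(2, 2, −1).
Substitute into the plane: n·(Q + λn) = -24 gives -42 + 9λ = -24, so λ = 2.
Foot = (−5, −18, −4) + 2·(2, 2, −1) = (−1, −14, −6).

(-1, -14, -6)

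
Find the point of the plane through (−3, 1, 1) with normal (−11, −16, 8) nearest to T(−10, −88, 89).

The perpendicular from T has direction n = (−11, −16, 8): r = (−10, −88, 89) + λ(−11, −16, 8).
Substitute into the plane: n·(T + λn) = 25 gives 2230 + 441λ = 25, so λ = -5.
Foot = (−10, −88, 89) + (-5)·(−11, −16, 8) = (45, −8, 49).

(45, -8, 49)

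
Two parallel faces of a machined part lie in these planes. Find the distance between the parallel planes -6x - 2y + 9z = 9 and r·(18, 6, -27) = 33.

20/11

Divide the second equation by -3 to match normals: -6x - 2y + 9z = -11.
With common normal n = (-6, -2, 9) (|n| = 11), the distance is |9 − (-11)|/|n| = 20/11.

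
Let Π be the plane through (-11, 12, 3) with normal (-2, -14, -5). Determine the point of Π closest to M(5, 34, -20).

n = (-2, -14, -5), |n|² = 225, and n·M − (-161) = -225.
t = -225/225 = -1, so the foot is M − t·n = (5, 34, -20) − (-1)·(-2, -14, -5) = (3, 20, -25).

(3, 20, -25)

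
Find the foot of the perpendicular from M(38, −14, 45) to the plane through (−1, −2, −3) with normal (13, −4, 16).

(-1, -2, -3)

n = (13, −4, 16), |n|² = 441, and n·M − (-53) = 1323.
t = 1323/441 = 3, so the foot is M − t·n = (38, −14, 45) − 3·(13, −4, 16) = (−1, −2, −3).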